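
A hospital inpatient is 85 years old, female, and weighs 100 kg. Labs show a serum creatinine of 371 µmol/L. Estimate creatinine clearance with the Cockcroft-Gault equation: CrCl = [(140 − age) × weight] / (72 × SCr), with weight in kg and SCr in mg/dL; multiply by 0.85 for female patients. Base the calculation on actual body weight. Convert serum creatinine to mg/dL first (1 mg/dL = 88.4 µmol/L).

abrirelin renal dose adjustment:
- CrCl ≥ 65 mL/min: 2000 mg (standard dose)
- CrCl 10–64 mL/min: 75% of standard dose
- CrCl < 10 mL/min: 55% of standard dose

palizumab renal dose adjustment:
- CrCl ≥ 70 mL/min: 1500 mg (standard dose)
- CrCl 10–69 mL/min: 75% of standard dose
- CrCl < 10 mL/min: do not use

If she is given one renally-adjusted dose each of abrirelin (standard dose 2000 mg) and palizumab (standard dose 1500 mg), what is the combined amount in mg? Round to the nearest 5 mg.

SCr = 371 / 88.4 = 4.197 mg/dL
CrCl = (140 − 85) × 100 / (72 × 4.197) × 0.85 = 5500.0 / 302.18 × 0.85 ≈ 15.5 mL/min
CrCl ≈ 15 mL/min.
abrirelin: 10–64 mL/min → 75% of 2000 mg = 1500 mg.
palizumab: 10–69 mL/min → 75% of 1500 mg = 1125 mg.
Total = 1500 + 1125 = 2625 mg.

2625 mg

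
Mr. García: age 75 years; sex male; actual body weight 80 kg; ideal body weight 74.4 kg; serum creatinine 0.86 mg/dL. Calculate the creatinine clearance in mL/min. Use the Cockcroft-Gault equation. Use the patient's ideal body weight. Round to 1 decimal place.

78.1 mL/min

CrCl = (140 − 75) × 74.4 / (72 × 0.86) = 4836.0 / 61.92 ≈ 78.1 mL/min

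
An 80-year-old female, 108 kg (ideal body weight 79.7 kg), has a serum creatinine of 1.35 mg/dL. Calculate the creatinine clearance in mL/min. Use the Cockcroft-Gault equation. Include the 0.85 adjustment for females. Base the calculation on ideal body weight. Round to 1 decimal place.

CrCl = (140 − 80) × 79.7 / (72 × 1.35) × 0.85 = 4782.0 / 97.20 × 0.85 ≈ 41.8 mL/min

41.8 mL/min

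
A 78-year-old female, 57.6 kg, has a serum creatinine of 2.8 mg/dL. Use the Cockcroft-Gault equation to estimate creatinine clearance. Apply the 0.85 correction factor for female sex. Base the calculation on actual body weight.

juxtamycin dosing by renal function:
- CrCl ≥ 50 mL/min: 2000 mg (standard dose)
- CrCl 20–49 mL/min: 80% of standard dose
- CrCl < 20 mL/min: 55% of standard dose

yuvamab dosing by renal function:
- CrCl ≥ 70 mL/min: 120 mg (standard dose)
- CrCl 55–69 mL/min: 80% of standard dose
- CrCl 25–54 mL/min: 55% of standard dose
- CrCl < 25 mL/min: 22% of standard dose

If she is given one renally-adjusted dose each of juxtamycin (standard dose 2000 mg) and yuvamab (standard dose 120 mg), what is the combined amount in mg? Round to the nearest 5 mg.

1125 mg

CrCl = (140 − 78) × 57.6 / (72 × 2.8) × 0.85 = 3571.2 / 201.60 × 0.85 ≈ 15.1 mL/min
CrCl ≈ 15 mL/min.
juxtamycin: < 20 mL/min → 55% of 2000 mg = 1100 mg.
yuvamab: < 25 mL/min → 22% of 120 mg = 26.4 mg.
Total = 1100 + 26.4 = 1126.4 mg.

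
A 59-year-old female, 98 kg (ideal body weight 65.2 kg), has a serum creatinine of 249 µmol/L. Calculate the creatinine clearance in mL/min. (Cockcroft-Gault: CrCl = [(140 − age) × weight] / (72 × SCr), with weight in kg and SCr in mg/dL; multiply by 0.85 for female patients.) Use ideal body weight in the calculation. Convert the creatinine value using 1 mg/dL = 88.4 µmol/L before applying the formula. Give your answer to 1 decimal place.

22.1 mL/min

SCr = 249 / 88.4 = 2.817 mg/dL
CrCl = (140 − 59) × 65.2 / (72 × 2.817) × 0.85 = 5281.2 / 202.82 × 0.85 ≈ 22.1 mL/min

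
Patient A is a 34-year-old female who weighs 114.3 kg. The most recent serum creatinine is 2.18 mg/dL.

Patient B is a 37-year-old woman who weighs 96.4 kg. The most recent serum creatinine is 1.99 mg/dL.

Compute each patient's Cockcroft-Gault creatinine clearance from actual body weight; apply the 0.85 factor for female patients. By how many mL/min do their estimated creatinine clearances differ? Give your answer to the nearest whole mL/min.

7 mL/min

Patient A: CrCl = (140 − 34) × 114.3 / (72 × 2.18) × 0.85 = 12115.8 / 156.96 × 0.85 ≈ 65.6 mL/min
Patient B: CrCl = (140 − 37) × 96.4 / (72 × 1.99) × 0.85 = 9929.2 / 143.28 × 0.85 ≈ 58.9 mL/min
|65.6 − 58.9| = 6.7 mL/min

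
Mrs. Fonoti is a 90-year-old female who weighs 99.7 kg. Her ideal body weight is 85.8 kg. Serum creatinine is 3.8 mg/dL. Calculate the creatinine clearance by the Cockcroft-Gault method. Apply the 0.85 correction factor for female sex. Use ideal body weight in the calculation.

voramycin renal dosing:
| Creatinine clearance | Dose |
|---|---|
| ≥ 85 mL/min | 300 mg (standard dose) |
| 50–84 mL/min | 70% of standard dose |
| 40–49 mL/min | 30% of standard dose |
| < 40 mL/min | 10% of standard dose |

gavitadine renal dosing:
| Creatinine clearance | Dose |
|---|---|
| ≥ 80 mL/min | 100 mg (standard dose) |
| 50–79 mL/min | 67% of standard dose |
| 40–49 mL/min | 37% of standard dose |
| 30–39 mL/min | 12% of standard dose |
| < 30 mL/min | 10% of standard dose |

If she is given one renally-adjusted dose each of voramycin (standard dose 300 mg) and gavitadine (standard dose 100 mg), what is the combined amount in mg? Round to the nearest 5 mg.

CrCl = (140 − 90) × 85.8 / (72 × 3.8) × 0.85 = 4290.0 / 273.60 × 0.85 ≈ 13.3 mL/min
CrCl ≈ 13 mL/min.
voramycin: < 40 mL/min → 10% of 300 mg = 30 mg.
gavitadine: < 30 mL/min → 10% of 100 mg = 10 mg.
Total = 30 + 10 = 40 mg.

40 mg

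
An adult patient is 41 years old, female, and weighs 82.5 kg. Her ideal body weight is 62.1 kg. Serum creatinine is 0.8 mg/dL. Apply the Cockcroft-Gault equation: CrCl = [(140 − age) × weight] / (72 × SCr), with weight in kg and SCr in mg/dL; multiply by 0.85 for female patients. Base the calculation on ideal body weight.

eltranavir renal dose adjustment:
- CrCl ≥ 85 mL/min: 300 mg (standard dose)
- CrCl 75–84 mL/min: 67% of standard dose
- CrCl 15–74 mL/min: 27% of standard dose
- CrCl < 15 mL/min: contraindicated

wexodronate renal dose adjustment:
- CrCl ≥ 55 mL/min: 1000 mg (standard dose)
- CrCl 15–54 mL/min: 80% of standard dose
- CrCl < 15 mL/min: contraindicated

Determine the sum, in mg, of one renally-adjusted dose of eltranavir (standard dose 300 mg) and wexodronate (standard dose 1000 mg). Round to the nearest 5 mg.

CrCl = (140 − 41) × 62.1 / (72 × 0.8) × 0.85 = 6147.9 / 57.60 × 0.85 ≈ 90.7 mL/min
CrCl ≈ 91 mL/min.
eltranavir: ≥ 85 mL/min → 100% of 300 mg = 300 mg.
wexodronate: ≥ 55 mL/min → 100% of 1000 mg = 1000 mg.
Total = 300 + 1000 = 1300 mg.

1300 mg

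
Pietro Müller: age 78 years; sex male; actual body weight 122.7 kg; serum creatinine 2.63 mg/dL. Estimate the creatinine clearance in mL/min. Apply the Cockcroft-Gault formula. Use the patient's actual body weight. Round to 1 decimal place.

40.2 mL/min

CrCl = (140 − 78) × 122.7 / (72 × 2.63) = 7607.4 / 189.36 ≈ 40.2 mL/min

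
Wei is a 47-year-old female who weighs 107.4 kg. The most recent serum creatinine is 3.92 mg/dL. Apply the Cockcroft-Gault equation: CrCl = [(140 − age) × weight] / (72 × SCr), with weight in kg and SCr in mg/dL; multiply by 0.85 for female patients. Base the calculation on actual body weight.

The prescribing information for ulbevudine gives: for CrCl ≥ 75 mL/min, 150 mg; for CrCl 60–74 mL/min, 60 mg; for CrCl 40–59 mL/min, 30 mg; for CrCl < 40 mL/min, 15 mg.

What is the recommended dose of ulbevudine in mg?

CrCl = (140 − 47) × 107.4 / (72 × 3.92) × 0.85 = 9988.2 / 282.24 × 0.85 ≈ 30.1 mL/min
CrCl ≈ 30 mL/min → bracket < 40 mL/min.
Dose for this bracket: 15 mg.

15 mg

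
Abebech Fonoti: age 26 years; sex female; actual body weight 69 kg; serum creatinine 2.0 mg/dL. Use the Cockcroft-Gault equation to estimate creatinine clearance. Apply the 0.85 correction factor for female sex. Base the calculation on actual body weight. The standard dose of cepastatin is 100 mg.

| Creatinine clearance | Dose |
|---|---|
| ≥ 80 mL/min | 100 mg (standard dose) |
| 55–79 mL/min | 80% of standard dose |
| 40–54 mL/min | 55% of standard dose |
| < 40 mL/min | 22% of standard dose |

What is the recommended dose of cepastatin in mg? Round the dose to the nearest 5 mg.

55 mg

CrCl = (140 − 26) × 69 / (72 × 2) × 0.85 = 7866.0 / 144.00 × 0.85 ≈ 46.4 mL/min
CrCl ≈ 46 mL/min → bracket 40–54 mL/min.
55% of 100 mg = 55 mg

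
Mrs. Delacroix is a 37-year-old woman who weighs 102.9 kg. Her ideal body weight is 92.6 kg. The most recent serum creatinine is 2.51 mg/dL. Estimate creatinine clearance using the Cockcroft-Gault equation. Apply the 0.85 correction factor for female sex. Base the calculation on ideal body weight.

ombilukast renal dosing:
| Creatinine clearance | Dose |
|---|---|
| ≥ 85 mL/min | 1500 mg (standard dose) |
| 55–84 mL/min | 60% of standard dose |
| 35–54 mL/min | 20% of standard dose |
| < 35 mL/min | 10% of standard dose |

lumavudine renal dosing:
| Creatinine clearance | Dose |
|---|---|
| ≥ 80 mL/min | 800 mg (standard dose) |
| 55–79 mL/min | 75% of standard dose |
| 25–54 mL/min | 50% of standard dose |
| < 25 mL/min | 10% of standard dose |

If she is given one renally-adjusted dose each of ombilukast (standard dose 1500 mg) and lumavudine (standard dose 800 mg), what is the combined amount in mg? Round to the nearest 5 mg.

CrCl = (140 − 37) × 92.6 / (72 × 2.51) × 0.85 = 9537.8 / 180.72 × 0.85 ≈ 44.9 mL/min
CrCl ≈ 45 mL/min.
ombilukast: 35–54 mL/min → 20% of 1500 mg = 300 mg.
lumavudine: 25–54 mL/min → 50% of 800 mg = 400 mg.
Total = 300 + 400 = 700 mg.

700 mg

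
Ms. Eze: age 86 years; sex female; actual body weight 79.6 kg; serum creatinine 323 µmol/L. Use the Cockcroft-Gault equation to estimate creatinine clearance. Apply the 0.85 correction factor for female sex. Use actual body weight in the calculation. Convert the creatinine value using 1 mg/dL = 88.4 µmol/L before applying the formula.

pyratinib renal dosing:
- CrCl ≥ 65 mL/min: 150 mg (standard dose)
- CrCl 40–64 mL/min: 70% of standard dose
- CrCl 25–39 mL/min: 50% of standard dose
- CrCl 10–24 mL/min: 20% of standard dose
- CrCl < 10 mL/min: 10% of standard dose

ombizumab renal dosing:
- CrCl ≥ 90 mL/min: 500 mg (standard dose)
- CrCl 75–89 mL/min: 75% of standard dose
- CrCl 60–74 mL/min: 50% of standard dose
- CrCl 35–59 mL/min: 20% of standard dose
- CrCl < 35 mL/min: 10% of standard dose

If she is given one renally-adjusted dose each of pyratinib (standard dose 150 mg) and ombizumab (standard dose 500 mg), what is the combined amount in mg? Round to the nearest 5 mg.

80 mg

SCr = 323 / 88.4 = 3.654 mg/dL
CrCl = (140 − 86) × 79.6 / (72 × 3.654) × 0.85 = 4298.4 / 263.09 × 0.85 ≈ 13.9 mL/min
CrCl ≈ 14 mL/min.
pyratinib: 10–24 mL/min → 20% of 150 mg = 30 mg.
ombizumab: < 35 mL/min → 10% of 500 mg = 50 mg.
Total = 30 + 50 = 80 mg.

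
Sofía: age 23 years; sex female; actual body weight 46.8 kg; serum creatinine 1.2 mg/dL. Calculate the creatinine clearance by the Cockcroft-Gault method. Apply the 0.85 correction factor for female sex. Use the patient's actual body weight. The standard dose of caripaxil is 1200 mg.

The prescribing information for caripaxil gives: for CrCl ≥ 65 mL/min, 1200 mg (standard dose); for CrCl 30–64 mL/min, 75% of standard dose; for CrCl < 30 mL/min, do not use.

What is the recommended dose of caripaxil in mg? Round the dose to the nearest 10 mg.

900 mg

CrCl = (140 − 23) × 46.8 / (72 × 1.2) × 0.85 = 5475.6 / 86.40 × 0.85 ≈ 53.9 mL/min
CrCl ≈ 54 mL/min → bracket 30–64 mL/min.
75% of 1200 mg = 900 mg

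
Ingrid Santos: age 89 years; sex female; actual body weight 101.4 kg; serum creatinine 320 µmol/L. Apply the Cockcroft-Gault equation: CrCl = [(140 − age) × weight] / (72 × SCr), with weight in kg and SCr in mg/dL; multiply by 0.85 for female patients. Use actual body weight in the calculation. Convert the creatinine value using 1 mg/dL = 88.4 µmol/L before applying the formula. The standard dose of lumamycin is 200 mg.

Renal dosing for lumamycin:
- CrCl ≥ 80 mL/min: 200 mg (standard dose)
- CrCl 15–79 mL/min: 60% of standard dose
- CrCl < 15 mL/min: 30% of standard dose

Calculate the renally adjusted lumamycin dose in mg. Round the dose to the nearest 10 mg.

120 mg

SCr = 320 / 88.4 = 3.62 mg/dL
CrCl = (140 − 89) × 101.4 / (72 × 3.62) × 0.85 = 5171.4 / 260.64 × 0.85 ≈ 16.9 mL/min
CrCl ≈ 17 mL/min → bracket 15–79 mL/min.
60% of 200 mg = 120 mg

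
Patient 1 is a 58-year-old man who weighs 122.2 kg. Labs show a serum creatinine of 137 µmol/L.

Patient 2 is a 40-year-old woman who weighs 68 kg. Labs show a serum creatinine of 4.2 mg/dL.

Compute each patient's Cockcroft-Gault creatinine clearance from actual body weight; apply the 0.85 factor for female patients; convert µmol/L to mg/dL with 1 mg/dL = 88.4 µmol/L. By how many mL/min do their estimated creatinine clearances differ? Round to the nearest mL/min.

Patient 1: SCr = 137 / 88.4 = 1.55 mg/dL
Patient 1: CrCl = (140 − 58) × 122.2 / (72 × 1.55) = 10020.4 / 111.60 ≈ 89.8 mL/min
Patient 2: CrCl = (140 − 40) × 68 / (72 × 4.2) × 0.85 = 6800.0 / 302.40 × 0.85 ≈ 19.1 mL/min
|89.8 − 19.1| = 70.7 mL/min

71 mL/min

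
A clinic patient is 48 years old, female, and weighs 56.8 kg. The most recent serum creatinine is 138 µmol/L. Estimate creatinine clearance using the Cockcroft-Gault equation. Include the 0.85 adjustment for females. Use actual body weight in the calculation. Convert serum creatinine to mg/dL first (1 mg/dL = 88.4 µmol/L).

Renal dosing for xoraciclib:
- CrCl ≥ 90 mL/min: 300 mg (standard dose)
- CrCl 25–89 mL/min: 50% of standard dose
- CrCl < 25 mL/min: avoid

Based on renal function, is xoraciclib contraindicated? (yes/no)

no

SCr = 138 / 88.4 = 1.561 mg/dL
CrCl = (140 − 48) × 56.8 / (72 × 1.561) × 0.85 = 5225.6 / 112.39 × 0.85 ≈ 39.5 mL/min
CrCl ≈ 40 mL/min, which is ≥ 25 mL/min.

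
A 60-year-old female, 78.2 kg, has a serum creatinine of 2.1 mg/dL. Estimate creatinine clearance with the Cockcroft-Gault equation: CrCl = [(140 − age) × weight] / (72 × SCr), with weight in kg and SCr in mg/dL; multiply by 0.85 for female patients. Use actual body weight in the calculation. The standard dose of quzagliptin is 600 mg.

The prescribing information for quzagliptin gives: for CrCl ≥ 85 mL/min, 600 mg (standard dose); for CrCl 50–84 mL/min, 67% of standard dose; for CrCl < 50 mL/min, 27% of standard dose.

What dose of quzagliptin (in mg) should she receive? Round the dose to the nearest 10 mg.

160 mg

CrCl = (140 − 60) × 78.2 / (72 × 2.1) × 0.85 = 6256.0 / 151.20 × 0.85 ≈ 35.2 mL/min
CrCl ≈ 35 mL/min → bracket < 50 mL/min.
27% of 600 mg = 162 mg → 160 mg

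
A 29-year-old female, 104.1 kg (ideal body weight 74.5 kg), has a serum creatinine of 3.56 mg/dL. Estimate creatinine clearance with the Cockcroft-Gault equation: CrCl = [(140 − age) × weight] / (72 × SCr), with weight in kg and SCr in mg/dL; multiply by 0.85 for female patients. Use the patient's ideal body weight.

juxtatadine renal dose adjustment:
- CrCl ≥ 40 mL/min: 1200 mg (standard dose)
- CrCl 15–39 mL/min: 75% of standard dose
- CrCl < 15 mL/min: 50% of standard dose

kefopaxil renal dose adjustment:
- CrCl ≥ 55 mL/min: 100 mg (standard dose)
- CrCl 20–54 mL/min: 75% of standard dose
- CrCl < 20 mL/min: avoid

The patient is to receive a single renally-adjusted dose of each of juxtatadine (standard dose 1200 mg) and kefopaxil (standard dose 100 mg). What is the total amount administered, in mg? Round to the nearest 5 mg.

CrCl = (140 − 29) × 74.5 / (72 × 3.56) × 0.85 = 8269.5 / 256.32 × 0.85 ≈ 27.4 mL/min
CrCl ≈ 27 mL/min.
juxtatadine: 15–39 mL/min → 75% of 1200 mg = 900 mg.
kefopaxil: 20–54 mL/min → 75% of 100 mg = 75 mg.
Total = 900 + 75 = 975 mg.

975 mg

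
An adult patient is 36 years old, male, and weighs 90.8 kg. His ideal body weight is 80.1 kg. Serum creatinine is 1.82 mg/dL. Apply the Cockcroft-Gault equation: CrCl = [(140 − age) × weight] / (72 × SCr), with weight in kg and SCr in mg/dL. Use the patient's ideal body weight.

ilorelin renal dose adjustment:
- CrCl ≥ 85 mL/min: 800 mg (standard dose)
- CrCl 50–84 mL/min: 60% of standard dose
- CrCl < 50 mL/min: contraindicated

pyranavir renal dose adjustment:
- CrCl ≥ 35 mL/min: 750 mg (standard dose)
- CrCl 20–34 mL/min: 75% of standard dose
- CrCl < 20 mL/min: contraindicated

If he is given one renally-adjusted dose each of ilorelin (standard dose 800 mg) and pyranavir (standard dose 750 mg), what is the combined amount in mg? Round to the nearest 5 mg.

1230 mg

CrCl = (140 − 36) × 80.1 / (72 × 1.82) = 8330.4 / 131.04 ≈ 63.6 mL/min
CrCl ≈ 64 mL/min.
ilorelin: 50–84 mL/min → 60% of 800 mg = 480 mg.
pyranavir: ≥ 35 mL/min → 100% of 750 mg = 750 mg.
Total = 480 + 750 = 1230 mg.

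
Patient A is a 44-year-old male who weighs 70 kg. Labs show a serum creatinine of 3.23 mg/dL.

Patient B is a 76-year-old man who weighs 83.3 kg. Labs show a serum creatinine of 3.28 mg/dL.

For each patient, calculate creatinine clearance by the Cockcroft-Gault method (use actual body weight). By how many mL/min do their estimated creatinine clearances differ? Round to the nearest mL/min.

6 mL/min

Patient A: CrCl = (140 − 44) × 70 / (72 × 3.23) = 6720.0 / 232.56 ≈ 28.9 mL/min
Patient B: CrCl = (140 − 76) × 83.3 / (72 × 3.28) = 5331.2 / 236.16 ≈ 22.6 mL/min
|28.9 − 22.6| = 6.3 mL/min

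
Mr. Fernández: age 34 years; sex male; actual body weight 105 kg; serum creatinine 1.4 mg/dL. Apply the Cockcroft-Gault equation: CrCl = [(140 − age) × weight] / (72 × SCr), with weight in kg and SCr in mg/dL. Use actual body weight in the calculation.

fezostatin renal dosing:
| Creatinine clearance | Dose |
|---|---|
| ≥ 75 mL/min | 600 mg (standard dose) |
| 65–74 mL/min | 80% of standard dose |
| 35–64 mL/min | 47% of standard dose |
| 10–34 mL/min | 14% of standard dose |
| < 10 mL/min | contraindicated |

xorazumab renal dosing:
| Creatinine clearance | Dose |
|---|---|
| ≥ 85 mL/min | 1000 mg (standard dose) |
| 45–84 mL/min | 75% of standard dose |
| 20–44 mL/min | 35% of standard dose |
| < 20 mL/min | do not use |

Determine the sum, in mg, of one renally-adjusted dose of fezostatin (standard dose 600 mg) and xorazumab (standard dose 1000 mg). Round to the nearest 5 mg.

CrCl = (140 − 34) × 105 / (72 × 1.4) = 11130.0 / 100.80 ≈ 110.4 mL/min
CrCl ≈ 110 mL/min.
fezostatin: ≥ 75 mL/min → 100% of 600 mg = 600 mg.
xorazumab: ≥ 85 mL/min → 100% of 1000 mg = 1000 mg.
Total = 600 + 1000 = 1600 mg.

1600 mg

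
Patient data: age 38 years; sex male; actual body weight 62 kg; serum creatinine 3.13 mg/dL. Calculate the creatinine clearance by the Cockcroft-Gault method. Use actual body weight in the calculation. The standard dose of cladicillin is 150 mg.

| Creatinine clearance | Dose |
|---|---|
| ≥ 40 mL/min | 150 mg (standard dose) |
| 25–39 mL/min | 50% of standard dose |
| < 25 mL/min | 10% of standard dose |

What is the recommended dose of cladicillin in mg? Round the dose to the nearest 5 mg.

CrCl = (140 − 38) × 62 / (72 × 3.13) = 6324.0 / 225.36 ≈ 28.1 mL/min
CrCl ≈ 28 mL/min → bracket 25–39 mL/min.
50% of 150 mg = 75 mg

75 mg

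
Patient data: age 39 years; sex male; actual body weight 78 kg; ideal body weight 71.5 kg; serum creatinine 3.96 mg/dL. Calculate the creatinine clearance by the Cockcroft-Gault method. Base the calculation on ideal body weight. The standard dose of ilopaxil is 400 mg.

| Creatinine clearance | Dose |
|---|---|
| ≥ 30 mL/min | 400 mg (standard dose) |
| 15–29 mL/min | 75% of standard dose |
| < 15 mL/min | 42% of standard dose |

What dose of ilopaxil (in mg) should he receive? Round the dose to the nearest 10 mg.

CrCl = (140 − 39) × 71.5 / (72 × 3.96) = 7221.5 / 285.12 ≈ 25.3 mL/min
CrCl ≈ 25 mL/min → bracket 15–29 mL/min.
75% of 400 mg = 300 mg

300 mg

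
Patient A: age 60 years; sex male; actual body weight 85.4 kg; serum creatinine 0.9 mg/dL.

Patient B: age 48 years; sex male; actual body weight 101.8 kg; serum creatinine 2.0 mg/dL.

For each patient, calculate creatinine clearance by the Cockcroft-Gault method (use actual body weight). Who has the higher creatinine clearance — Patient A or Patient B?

Patient A: CrCl = (140 − 60) × 85.4 / (72 × 0.9) = 6832.0 / 64.80 ≈ 105.4 mL/min
Patient B: CrCl = (140 − 48) × 101.8 / (72 × 2) = 9365.6 / 144.00 ≈ 65.0 mL/min
105.4 vs 65.0 mL/min → Patient A is higher.

Patient A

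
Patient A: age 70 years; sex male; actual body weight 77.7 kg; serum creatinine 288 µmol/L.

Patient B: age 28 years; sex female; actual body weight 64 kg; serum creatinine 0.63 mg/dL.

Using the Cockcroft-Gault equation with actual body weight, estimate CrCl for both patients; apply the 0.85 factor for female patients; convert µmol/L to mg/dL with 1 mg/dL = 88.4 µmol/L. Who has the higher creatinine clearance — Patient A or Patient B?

Patient A: SCr = 288 / 88.4 = 3.258 mg/dL
Patient A: CrCl = (140 − 70) × 77.7 / (72 × 3.258) = 5439.0 / 234.58 ≈ 23.2 mL/min
Patient B: CrCl = (140 − 28) × 64 / (72 × 0.63) × 0.85 = 7168.0 / 45.36 × 0.85 ≈ 134.3 mL/min
23.2 vs 134.3 mL/min → Patient B is higher.

Patient B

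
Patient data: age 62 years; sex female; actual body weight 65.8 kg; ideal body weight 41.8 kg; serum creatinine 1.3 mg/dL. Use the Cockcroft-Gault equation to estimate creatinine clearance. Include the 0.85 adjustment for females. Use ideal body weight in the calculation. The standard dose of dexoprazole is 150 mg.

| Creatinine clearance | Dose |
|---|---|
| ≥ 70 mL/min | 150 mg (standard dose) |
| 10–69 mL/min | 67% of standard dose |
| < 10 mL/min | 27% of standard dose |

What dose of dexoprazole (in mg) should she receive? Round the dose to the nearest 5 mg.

CrCl = (140 − 62) × 41.8 / (72 × 1.3) × 0.85 = 3260.4 / 93.60 × 0.85 ≈ 29.6 mL/min
CrCl ≈ 30 mL/min → bracket 10–69 mL/min.
67% of 150 mg = 100.5 mg → 100 mg

100 mg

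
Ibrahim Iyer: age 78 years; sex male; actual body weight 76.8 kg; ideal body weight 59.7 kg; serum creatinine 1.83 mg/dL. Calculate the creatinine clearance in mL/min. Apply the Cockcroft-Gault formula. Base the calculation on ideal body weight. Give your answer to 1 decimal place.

28.1 mL/min

CrCl = (140 − 78) × 59.7 / (72 × 1.83) = 3701.4 / 131.76 ≈ 28.1 mL/min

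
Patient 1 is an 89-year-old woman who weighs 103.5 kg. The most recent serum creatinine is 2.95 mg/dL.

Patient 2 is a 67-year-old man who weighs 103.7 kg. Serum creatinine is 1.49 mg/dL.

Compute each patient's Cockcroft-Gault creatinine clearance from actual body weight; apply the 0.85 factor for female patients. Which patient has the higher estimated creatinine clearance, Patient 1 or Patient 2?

Patient 2

Patient 1: CrCl = (140 − 89) × 103.5 / (72 × 2.95) × 0.85 = 5278.5 / 212.40 × 0.85 ≈ 21.1 mL/min
Patient 2: CrCl = (140 − 67) × 103.7 / (72 × 1.49) = 7570.1 / 107.28 ≈ 70.6 mL/min
21.1 vs 70.6 mL/min → Patient 2 is higher.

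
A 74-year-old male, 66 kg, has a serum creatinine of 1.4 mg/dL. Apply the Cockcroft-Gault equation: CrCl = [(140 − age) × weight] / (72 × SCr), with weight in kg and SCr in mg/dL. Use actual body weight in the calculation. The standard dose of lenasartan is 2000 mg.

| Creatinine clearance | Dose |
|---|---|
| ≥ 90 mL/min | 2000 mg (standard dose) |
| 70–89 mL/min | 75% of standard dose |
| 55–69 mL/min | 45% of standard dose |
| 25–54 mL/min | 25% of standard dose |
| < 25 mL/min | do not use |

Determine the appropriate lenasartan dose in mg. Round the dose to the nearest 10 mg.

500 mg

CrCl = (140 − 74) × 66 / (72 × 1.4) = 4356.0 / 100.80 ≈ 43.2 mL/min
CrCl ≈ 43 mL/min → bracket 25–54 mL/min.
25% of 2000 mg = 500 mg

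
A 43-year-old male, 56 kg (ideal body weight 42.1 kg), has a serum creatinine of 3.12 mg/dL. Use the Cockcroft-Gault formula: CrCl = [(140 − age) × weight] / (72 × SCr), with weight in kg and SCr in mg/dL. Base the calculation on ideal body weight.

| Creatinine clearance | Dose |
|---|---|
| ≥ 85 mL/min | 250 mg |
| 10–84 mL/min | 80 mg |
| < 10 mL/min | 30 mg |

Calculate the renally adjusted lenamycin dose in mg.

CrCl = (140 − 43) × 42.1 / (72 × 3.12) = 4083.7 / 224.64 ≈ 18.2 mL/min
CrCl ≈ 18 mL/min → bracket 10–84 mL/min.
Dose for this bracket: 80 mg.

80 mg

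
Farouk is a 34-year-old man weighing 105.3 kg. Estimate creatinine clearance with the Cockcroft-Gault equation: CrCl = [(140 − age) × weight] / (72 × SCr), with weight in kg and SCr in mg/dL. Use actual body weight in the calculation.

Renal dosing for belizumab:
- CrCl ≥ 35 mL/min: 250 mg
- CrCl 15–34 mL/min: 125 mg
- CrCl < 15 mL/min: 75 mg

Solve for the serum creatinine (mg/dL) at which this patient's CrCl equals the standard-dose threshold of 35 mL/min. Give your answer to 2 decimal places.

4.43 mg/dL

Standard dose requires CrCl ≥ 35 mL/min.
Set (140 − 34) × 105.3 / (72 × SCr) = 35
SCr = (140 − 34) × 105.3 / (72 × 35) = 4.429 mg/dL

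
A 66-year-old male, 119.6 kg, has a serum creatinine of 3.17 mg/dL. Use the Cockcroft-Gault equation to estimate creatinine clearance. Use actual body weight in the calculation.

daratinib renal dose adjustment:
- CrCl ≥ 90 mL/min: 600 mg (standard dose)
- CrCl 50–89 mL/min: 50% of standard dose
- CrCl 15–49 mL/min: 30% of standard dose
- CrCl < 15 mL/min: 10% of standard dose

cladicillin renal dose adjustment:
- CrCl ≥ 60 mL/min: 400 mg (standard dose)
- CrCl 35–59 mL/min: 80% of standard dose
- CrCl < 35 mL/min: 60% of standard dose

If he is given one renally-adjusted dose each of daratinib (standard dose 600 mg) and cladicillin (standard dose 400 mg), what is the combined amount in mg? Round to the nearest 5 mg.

500 mg

CrCl = (140 − 66) × 119.6 / (72 × 3.17) = 8850.4 / 228.24 ≈ 38.8 mL/min
CrCl ≈ 39 mL/min.
daratinib: 15–49 mL/min → 30% of 600 mg = 180 mg.
cladicillin: 35–59 mL/min → 80% of 400 mg = 320 mg.
Total = 180 + 320 = 500 mg.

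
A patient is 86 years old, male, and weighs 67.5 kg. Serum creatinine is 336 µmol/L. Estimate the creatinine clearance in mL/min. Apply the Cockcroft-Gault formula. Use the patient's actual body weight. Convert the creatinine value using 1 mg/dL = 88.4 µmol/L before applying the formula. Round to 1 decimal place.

SCr = 336 / 88.4 = 3.801 mg/dL
CrCl = (140 − 86) × 67.5 / (72 × 3.801) = 3645.0 / 273.67 ≈ 13.3 mL/min

13.3 mL/min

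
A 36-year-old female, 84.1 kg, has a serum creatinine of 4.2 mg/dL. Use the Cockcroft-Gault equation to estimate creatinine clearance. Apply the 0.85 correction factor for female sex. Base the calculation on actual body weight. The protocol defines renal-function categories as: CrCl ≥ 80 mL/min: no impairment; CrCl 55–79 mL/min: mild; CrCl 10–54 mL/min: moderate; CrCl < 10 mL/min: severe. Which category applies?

moderate

CrCl = (140 − 36) × 84.1 / (72 × 4.2) × 0.85 = 8746.4 / 302.40 × 0.85 ≈ 24.6 mL/min
25 mL/min falls in the 'moderate' range.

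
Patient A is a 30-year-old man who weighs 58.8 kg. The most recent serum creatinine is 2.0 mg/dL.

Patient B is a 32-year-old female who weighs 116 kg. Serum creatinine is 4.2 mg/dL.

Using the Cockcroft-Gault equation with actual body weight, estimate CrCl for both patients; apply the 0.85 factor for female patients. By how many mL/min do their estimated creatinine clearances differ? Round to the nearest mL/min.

10 mL/min

Patient A: CrCl = (140 − 30) × 58.8 / (72 × 2) = 6468.0 / 144.00 ≈ 44.9 mL/min
Patient B: CrCl = (140 − 32) × 116 / (72 × 4.2) × 0.85 = 12528.0 / 302.40 × 0.85 ≈ 35.2 mL/min
|44.9 − 35.2| = 9.7 mL/min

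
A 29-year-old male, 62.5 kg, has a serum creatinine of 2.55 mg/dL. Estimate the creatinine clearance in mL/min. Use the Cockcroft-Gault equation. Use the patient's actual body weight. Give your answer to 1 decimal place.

CrCl = (140 − 29) × 62.5 / (72 × 2.55) = 6937.5 / 183.60 ≈ 37.8 mL/min

37.8 mL/min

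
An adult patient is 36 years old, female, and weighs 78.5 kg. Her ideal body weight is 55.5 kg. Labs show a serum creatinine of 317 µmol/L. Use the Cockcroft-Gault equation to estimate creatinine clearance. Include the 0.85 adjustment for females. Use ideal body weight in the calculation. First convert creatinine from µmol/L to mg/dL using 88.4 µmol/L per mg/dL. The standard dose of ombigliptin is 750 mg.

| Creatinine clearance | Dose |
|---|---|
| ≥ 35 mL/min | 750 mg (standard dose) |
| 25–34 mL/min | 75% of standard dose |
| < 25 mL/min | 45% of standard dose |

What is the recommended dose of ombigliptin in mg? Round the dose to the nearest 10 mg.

SCr = 317 / 88.4 = 3.586 mg/dL
CrCl = (140 − 36) × 55.5 / (72 × 3.586) × 0.85 = 5772.0 / 258.19 × 0.85 ≈ 19.0 mL/min
CrCl ≈ 19 mL/min → bracket < 25 mL/min.
45% of 750 mg = 337.5 mg → 340 mg

340 mg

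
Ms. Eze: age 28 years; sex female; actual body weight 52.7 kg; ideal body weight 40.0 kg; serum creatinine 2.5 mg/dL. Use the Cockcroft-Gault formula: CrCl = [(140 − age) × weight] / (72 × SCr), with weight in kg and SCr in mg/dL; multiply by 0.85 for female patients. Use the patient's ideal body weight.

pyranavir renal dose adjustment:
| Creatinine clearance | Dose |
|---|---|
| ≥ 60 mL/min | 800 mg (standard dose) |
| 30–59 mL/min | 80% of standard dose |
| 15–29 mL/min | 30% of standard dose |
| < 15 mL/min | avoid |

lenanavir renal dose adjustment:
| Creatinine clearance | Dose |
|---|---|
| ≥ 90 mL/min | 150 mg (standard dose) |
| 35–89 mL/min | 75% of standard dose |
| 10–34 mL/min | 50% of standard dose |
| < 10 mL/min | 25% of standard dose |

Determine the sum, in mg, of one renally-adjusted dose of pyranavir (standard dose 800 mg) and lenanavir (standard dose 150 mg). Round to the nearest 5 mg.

315 mg

CrCl = (140 − 28) × 40 / (72 × 2.5) × 0.85 = 4480.0 / 180.00 × 0.85 ≈ 21.2 mL/min
CrCl ≈ 21 mL/min.
pyranavir: 15–29 mL/min → 30% of 800 mg = 240 mg.
lenanavir: 10–34 mL/min → 50% of 150 mg = 75 mg.
Total = 240 + 75 = 315 mg.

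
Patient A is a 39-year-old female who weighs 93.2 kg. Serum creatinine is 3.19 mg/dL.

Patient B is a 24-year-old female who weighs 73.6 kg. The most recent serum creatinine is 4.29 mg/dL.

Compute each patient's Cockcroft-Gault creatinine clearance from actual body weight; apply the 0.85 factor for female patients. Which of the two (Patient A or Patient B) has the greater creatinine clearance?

Patient A: CrCl = (140 − 39) × 93.2 / (72 × 3.19) × 0.85 = 9413.2 / 229.68 × 0.85 ≈ 34.8 mL/min
Patient B: CrCl = (140 − 24) × 73.6 / (72 × 4.29) × 0.85 = 8537.6 / 308.88 × 0.85 ≈ 23.5 mL/min
34.8 vs 23.5 mL/min → Patient A is higher.

Patient A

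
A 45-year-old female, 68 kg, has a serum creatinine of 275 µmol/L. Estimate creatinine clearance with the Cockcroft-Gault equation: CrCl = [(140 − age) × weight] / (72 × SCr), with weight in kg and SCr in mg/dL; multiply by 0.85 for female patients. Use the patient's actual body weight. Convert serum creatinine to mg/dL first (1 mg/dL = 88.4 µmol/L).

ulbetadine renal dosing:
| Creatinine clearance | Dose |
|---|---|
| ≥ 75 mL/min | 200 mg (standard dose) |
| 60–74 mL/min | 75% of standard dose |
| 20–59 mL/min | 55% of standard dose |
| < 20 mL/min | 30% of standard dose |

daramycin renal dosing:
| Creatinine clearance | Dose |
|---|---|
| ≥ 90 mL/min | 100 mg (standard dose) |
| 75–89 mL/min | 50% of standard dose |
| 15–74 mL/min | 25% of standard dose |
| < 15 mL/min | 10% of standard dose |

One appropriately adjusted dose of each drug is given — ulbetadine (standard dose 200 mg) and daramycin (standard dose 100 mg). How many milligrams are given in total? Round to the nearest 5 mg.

SCr = 275 / 88.4 = 3.111 mg/dL
CrCl = (140 − 45) × 68 / (72 × 3.111) × 0.85 = 6460.0 / 223.99 × 0.85 ≈ 24.5 mL/min
CrCl ≈ 25 mL/min.
ulbetadine: 20–59 mL/min → 55% of 200 mg = 110 mg.
daramycin: 15–74 mL/min → 25% of 100 mg = 25 mg.
Total = 110 + 25 = 135 mg.

135 mg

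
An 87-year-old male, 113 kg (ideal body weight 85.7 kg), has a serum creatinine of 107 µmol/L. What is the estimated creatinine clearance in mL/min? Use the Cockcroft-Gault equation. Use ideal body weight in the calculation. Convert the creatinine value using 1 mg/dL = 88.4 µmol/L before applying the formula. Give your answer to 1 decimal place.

52.1 mL/min

SCr = 107 / 88.4 = 1.21 mg/dL
CrCl = (140 − 87) × 85.7 / (72 × 1.21) = 4542.1 / 87.12 ≈ 52.1 mL/min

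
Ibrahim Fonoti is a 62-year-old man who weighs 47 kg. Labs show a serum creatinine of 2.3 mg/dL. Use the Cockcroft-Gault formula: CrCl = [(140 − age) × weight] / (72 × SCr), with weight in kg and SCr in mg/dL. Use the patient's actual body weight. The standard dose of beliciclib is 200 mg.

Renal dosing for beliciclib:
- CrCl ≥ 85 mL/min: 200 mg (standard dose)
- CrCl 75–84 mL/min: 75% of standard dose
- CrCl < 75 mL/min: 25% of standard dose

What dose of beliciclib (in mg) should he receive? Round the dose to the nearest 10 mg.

50 mg

CrCl = (140 − 62) × 47 / (72 × 2.3) = 3666.0 / 165.60 ≈ 22.1 mL/min
CrCl ≈ 22 mL/min → bracket < 75 mL/min.
25% of 200 mg = 50 mg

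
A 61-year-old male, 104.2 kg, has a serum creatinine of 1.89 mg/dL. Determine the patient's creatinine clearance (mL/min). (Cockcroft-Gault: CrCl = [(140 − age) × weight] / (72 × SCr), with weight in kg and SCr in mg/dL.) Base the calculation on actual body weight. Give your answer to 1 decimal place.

CrCl = (140 − 61) × 104.2 / (72 × 1.89) = 8231.8 / 136.08 ≈ 60.5 mL/min

60.5 mL/min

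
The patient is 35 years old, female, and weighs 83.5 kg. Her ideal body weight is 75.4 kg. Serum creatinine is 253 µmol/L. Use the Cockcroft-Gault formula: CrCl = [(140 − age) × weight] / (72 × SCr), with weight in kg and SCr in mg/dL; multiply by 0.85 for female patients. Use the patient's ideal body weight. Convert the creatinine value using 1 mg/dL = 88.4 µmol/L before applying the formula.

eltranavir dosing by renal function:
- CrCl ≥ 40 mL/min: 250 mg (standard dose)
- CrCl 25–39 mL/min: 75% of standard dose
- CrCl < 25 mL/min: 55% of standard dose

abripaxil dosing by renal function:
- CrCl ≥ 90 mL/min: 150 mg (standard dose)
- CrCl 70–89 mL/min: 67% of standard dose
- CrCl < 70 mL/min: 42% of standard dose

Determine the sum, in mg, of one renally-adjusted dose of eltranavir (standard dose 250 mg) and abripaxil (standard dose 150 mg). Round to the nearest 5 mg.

SCr = 253 / 88.4 = 2.862 mg/dL
CrCl = (140 − 35) × 75.4 / (72 × 2.862) × 0.85 = 7917.0 / 206.06 × 0.85 ≈ 32.7 mL/min
CrCl ≈ 33 mL/min.
eltranavir: 25–39 mL/min → 75% of 250 mg = 187.5 mg.
abripaxil: < 70 mL/min → 42% of 150 mg = 63 mg.
Total = 187.5 + 63 = 250.5 mg.

250 mg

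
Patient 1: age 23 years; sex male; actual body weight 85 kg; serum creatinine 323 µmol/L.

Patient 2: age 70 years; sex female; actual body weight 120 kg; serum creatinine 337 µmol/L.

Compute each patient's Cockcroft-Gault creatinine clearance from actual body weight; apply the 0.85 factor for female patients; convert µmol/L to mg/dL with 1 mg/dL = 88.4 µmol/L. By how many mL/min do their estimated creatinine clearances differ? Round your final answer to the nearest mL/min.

12 mL/min

Patient 1: SCr = 323 / 88.4 = 3.654 mg/dL
Patient 1: CrCl = (140 − 23) × 85 / (72 × 3.654) = 9945.0 / 263.09 ≈ 37.8 mL/min
Patient 2: SCr = 337 / 88.4 = 3.812 mg/dL
Patient 2: CrCl = (140 − 70) × 120 / (72 × 3.812) × 0.85 = 8400.0 / 274.46 × 0.85 ≈ 26.0 mL/min
|37.8 − 26.0| = 11.8 mL/min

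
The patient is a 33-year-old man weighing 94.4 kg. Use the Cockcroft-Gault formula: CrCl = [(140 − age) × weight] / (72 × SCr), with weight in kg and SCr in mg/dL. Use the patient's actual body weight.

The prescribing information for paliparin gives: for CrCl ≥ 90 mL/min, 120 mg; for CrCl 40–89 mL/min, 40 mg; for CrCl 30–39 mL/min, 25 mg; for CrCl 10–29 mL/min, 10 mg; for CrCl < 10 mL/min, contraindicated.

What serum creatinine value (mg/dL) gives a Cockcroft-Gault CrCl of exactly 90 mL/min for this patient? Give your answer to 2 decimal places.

1.56 mg/dL

Standard dose requires CrCl ≥ 90 mL/min.
Set (140 − 33) × 94.4 / (72 × SCr) = 90
SCr = (140 − 33) × 94.4 / (72 × 90) = 1.559 mg/dL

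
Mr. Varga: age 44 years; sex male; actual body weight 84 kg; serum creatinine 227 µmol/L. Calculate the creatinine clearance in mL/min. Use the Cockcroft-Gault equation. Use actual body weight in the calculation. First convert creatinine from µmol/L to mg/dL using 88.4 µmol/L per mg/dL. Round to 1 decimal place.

SCr = 227 / 88.4 = 2.568 mg/dL
CrCl = (140 − 44) × 84 / (72 × 2.568) = 8064.0 / 184.90 ≈ 43.6 mL/min

43.6 mL/min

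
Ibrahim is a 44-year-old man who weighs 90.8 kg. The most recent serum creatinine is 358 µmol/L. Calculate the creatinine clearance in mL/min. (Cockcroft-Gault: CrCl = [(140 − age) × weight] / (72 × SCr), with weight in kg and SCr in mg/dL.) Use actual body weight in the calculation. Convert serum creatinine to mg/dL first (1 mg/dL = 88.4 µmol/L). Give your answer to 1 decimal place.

29.9 mL/min

SCr = 358 / 88.4 = 4.05 mg/dL
CrCl = (140 − 44) × 90.8 / (72 × 4.05) = 8716.8 / 291.60 ≈ 29.9 mL/min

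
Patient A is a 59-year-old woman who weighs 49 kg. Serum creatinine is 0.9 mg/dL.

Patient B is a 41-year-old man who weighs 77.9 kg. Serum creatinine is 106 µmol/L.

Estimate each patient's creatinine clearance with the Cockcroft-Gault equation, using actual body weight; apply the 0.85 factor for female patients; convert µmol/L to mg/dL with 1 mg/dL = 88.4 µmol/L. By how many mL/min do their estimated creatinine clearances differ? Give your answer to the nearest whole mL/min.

37 mL/min

Patient A: CrCl = (140 − 59) × 49 / (72 × 0.9) × 0.85 = 3969.0 / 64.80 × 0.85 ≈ 52.1 mL/min
Patient B: SCr = 106 / 88.4 = 1.199 mg/dL
Patient B: CrCl = (140 − 41) × 77.9 / (72 × 1.199) = 7712.1 / 86.33 ≈ 89.3 mL/min
|52.1 − 89.3| = 37.2 mL/min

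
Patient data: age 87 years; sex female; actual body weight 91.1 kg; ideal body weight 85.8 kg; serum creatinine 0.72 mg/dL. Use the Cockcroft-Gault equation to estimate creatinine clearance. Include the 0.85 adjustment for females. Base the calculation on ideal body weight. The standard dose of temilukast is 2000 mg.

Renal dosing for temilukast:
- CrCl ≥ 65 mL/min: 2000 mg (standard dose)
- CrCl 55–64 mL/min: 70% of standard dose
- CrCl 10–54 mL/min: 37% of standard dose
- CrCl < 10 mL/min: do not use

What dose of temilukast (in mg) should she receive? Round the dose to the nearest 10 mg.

2000 mg

CrCl = (140 − 87) × 85.8 / (72 × 0.72) × 0.85 = 4547.4 / 51.84 × 0.85 ≈ 74.6 mL/min
CrCl ≈ 75 mL/min → bracket ≥ 65 mL/min.
100% of 2000 mg = 2000 mg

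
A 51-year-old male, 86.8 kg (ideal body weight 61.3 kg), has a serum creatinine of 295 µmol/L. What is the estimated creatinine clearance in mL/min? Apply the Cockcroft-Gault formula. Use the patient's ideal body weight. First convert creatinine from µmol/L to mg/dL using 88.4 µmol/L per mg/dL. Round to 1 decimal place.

SCr = 295 / 88.4 = 3.337 mg/dL
CrCl = (140 − 51) × 61.3 / (72 × 3.337) = 5455.7 / 240.26 ≈ 22.7 mL/min

22.7 mL/min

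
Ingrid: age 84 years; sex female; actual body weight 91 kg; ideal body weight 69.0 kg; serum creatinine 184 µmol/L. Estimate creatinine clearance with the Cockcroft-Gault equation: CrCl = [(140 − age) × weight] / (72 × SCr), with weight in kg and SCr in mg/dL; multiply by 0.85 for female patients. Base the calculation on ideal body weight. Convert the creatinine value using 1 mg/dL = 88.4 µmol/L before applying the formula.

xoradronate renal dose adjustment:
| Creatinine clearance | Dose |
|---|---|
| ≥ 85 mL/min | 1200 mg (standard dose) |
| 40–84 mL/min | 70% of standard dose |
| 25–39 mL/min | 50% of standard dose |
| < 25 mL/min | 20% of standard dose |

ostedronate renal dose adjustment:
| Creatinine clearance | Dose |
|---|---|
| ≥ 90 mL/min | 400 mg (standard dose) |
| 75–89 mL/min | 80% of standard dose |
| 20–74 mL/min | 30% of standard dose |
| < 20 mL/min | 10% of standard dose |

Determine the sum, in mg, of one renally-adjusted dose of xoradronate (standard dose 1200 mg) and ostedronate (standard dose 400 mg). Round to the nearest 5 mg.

360 mg

SCr = 184 / 88.4 = 2.081 mg/dL
CrCl = (140 − 84) × 69 / (72 × 2.081) × 0.85 = 3864.0 / 149.83 × 0.85 ≈ 21.9 mL/min
CrCl ≈ 22 mL/min.
xoradronate: < 25 mL/min → 20% of 1200 mg = 240 mg.
ostedronate: 20–74 mL/min → 30% of 400 mg = 120 mg.
Total = 240 + 120 = 360 mg.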